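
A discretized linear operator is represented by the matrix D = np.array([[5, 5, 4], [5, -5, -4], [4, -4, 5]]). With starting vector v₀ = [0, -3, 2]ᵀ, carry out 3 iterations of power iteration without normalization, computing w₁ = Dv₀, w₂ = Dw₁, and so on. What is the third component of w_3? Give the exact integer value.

1254

w1 = Dv₀ = (-7, 7, 22)
w2 = Dw1 = (88, -158, 54)
w3 = Dw2 = (-134, 1014, 1254)
The requested component of w3 is 1254.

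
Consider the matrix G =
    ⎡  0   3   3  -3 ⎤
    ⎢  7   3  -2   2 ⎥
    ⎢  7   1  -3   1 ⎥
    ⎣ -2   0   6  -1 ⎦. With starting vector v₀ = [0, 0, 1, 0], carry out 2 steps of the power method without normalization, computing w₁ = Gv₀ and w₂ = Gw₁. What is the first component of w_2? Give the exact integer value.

-33

w1 = Gv₀ = (3, -2, -3, 6)
w2 = Gw1 = (-33, 33, 34, -30)
The requested component of w2 is -33.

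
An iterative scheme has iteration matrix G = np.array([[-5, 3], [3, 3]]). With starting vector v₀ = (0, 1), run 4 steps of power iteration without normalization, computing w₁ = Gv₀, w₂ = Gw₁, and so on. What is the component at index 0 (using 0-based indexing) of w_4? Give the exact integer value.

w1 = Gv₀ = (3, 3)
w2 = Gw1 = (-6, 18)
w3 = Gw2 = (84, 36)
w4 = Gw3 = (-312, 360)
The requested component of w4 is -312.

-312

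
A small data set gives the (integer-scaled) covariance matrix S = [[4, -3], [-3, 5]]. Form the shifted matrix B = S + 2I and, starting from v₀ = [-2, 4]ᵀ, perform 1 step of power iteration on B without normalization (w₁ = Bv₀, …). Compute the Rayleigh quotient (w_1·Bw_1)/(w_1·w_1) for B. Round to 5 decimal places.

B = S + 2I has rows (6, -3); (-3, 7)
w1 = Bv₀ = (6·(-2) + (-3)·4; (-3)·(-2) + 7·4) = (-24, 34)
Bw1 = (-246, 310)
w1·Bw1 = 16444; w1·w1 = 1732; μ ≈ 16444/1732 = 9.49423

μ ≈ 9.49423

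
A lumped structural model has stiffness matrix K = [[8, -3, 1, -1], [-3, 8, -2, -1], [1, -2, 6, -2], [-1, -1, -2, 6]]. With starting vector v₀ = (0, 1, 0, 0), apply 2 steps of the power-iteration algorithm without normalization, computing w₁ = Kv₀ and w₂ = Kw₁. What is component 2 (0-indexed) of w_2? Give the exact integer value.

w1 = Kv₀ = (8·0 + (-3)·1 + 1·0 + (-1)·0; (-3)·0 + 8·1 + (-2)·0 + (-1)·0; 1·0 + (-2)·1 + 6·0 + (-2)·0; (-1)·0 + (-1)·1 + (-2)·0 + 6·0) = (-3, 8, -2, -1)
w2 = Kw1 = (8·(-3) + (-3)·8 + 1·(-2) + (-1)·(-1); (-3)·(-3) + 8·8 + (-2)·(-2) + (-1)·(-1); 1·(-3) + (-2)·8 + 6·(-2) + (-2)·(-1); (-1)·(-3) + (-1)·8 + (-2)·(-2) + 6·(-1)) = (-49, 78, -29, -7)
The requested component of w2 is -29.

-29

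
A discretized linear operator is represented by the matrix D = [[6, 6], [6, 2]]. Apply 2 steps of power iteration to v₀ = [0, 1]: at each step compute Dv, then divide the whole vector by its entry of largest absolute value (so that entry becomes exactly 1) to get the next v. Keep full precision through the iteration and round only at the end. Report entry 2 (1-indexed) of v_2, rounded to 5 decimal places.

Dv0 = (6.000000, 2.000000); divide by 6.000000 → v1 = (1.000000, 0.333333)
Dv1 = (8.000000, 6.666667); divide by 8.000000 → v2 = (1.000000, 0.833333)
Requested entry of v2: 40/48 = 0.83333

0.83333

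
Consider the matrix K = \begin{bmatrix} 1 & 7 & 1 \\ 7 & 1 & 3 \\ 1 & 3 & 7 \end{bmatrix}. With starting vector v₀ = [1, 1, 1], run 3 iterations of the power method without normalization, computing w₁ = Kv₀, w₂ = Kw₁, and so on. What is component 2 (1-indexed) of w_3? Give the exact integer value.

1143

w1 = Kv₀ = (9, 11, 11)
w2 = Kw1 = (97, 107, 119)
w3 = Kw2 = (965, 1143, 1251)
The requested component of w3 is 1143.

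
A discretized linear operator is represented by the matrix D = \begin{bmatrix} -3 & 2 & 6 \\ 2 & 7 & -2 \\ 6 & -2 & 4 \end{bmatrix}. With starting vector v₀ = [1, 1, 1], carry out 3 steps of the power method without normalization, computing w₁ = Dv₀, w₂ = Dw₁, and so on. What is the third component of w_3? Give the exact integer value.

w1 = Dv₀ = ((-3)·1 + 2·1 + 6·1; 2·1 + 7·1 + (-2)·1; 6·1 + (-2)·1 + 4·1) = (5, 7, 8)
w2 = Dw1 = ((-3)·5 + 2·7 + 6·8; 2·5 + 7·7 + (-2)·8; 6·5 + (-2)·7 + 4·8) = (47, 43, 48)
w3 = Dw2 = (233, 299, 388)
The requested component of w3 is 388.

388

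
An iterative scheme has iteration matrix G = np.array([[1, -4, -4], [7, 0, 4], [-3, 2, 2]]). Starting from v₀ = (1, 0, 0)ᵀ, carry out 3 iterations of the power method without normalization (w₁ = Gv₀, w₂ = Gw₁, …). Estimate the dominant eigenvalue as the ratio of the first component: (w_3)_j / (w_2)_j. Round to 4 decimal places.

w1 = Gv₀ = (1·1 + (-4)·0 + (-4)·0; 7·1 + 0·0 + 4·0; (-3)·1 + 2·0 + 2·0) = (1, 7, -3)
w2 = Gw1 = (1·1 + (-4)·7 + (-4)·(-3); 7·1 + 0·7 + 4·(-3); (-3)·1 + 2·7 + 2·(-3)) = (-15, -5, 5)
w3 = Gw2 = (-15, -85, 45)
Ratio at component: -15 / -15 = 1.0000

λ ≈ 1.0000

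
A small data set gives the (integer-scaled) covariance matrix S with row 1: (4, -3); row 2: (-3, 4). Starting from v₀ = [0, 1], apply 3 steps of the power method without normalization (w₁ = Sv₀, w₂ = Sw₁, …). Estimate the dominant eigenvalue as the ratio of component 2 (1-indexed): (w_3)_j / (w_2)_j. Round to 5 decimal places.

w1 = Sv₀ = (4·0 + (-3)·1; (-3)·0 + 4·1) = (-3, 4)
w2 = Sw1 = (4·(-3) + (-3)·4; (-3)·(-3) + 4·4) = (-24, 25)
w3 = Sw2 = (-171, 172)
Ratio at component: 172 / 25 = 6.88000

λ ≈ 6.88000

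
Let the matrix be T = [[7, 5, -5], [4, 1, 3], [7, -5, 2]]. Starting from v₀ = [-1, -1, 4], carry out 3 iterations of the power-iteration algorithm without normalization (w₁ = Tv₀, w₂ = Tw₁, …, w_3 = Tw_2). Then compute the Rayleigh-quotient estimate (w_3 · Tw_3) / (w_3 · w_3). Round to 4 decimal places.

λ ≈ 3.7253

w1 = Tv₀ = (7·(-1) + 5·(-1) + (-5)·4; 4·(-1) + 1·(-1) + 3·4; 7·(-1) + (-5)·(-1) + 2·4) = (-32, 7, 6)
w2 = Tw1 = (7·(-32) + 5·7 + (-5)·6; 4·(-32) + 1·7 + 3·6; 7·(-32) + (-5)·7 + 2·6) = (-219, -103, -247)
w3 = Tw2 = (-813, -1720, -1512)
Tw3 = (-6731, -9508, -115)
w3·Tw3 = (-813)·(-6731) + (-1720)·(-9508) + (-1512)·(-115) = 21999943; w3·w3 = (-813)·(-813) + (-1720)·(-1720) + (-1512)·(-1512) = 5905513
λ ≈ 21999943/5905513 = 3.7253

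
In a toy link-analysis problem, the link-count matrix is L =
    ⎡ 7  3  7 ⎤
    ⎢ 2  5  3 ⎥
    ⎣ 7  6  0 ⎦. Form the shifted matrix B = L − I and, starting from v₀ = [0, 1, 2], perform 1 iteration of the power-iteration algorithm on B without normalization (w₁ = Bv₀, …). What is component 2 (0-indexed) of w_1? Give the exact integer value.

B = L − I has rows (6, 3, 7); (2, 4, 3); (7, 6, -1)
w1 = Bv₀ = (6·0 + 3·1 + 7·2; 2·0 + 4·1 + 3·2; 7·0 + 6·1 + (-1)·2) = (17, 10, 4)
Requested component of w1: 4

4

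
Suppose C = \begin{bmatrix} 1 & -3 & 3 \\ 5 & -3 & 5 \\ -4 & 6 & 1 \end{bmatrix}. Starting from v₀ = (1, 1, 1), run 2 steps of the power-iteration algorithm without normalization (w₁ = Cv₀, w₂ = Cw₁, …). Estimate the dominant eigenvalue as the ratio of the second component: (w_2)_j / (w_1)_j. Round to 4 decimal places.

λ ≈ -0.1429

w1 = Cv₀ = (1·1 + (-3)·1 + 3·1; 5·1 + (-3)·1 + 5·1; (-4)·1 + 6·1 + 1·1) = (1, 7, 3)
w2 = Cw1 = (1·1 + (-3)·7 + 3·3; 5·1 + (-3)·7 + 5·3; (-4)·1 + 6·7 + 1·3) = (-11, -1, 41)
Ratio at component: -1 / 7 = -0.1429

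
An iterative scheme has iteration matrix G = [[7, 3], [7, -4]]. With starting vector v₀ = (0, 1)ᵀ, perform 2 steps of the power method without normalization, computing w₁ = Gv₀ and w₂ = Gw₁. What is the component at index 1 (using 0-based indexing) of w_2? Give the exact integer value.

w1 = Gv₀ = (7·0 + 3·1; 7·0 + (-4)·1) = (3, -4)
w2 = Gw1 = (7·3 + 3·(-4); 7·3 + (-4)·(-4)) = (9, 37)
The requested component of w2 is 37.

37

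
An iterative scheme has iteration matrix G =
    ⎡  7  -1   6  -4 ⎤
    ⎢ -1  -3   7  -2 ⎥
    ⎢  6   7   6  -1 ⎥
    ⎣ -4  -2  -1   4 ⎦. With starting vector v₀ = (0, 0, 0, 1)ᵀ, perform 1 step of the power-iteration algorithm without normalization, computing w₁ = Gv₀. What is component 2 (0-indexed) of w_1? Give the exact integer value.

-1

w1 = Gv₀ = (-4, -2, -1, 4)
The requested component of w1 is -1.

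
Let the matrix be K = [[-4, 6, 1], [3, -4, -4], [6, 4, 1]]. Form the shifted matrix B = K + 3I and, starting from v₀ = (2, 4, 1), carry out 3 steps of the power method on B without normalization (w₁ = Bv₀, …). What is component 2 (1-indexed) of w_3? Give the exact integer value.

B = K + 3I has rows (-1, 6, 1); (3, -1, -4); (6, 4, 4)
w1 = Bv₀ = (23, -2, 32)
w2 = Bw1 = (-3, -57, 258)
w3 = Bw2 = (-81, -984, 786)
Requested component of w3: -984

-984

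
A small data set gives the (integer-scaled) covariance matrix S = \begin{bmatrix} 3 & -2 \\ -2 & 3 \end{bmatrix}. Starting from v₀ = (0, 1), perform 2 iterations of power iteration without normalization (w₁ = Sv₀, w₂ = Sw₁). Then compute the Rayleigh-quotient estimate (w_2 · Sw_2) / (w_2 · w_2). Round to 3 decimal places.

4.994

w1 = Sv₀ = (3·0 + (-2)·1; (-2)·0 + 3·1) = (-2, 3)
w2 = Sw1 = (3·(-2) + (-2)·3; (-2)·(-2) + 3·3) = (-12, 13)
Sw2 = (-62, 63)
w2·Sw2 = (-12)·(-62) + 13·63 = 1563; w2·w2 = (-12)·(-12) + 13·13 = 313
λ ≈ 1563/313 = 4.994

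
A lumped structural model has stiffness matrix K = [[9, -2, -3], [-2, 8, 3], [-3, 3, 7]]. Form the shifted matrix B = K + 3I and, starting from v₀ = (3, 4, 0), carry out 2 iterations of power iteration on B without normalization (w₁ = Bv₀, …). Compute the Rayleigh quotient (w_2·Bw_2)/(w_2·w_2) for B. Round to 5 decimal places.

B = K + 3I has rows (12, -2, -3); (-2, 11, 3); (-3, 3, 10)
w1 = Bv₀ = (28, 38, 3)
w2 = Bw1 = (251, 371, 60)
Bw2 = (2090, 3759, 960)
w2·Bw2 = 1976779; w2·w2 = 204242; μ ≈ 1976779/204242 = 9.67861

μ ≈ 9.67861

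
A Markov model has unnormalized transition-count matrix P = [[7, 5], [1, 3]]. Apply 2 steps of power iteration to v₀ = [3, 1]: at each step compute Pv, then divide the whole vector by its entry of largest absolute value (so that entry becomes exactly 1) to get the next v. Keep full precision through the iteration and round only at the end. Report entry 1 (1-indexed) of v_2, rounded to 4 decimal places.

Pv0 = (26.00000, 6.00000); divide by 26.00000 → v1 = (1.00000, 0.23077)
Pv1 = (8.15385, 1.69231); divide by 8.15385 → v2 = (1.00000, 0.20755)
Requested entry of v2: 212/212 = 1.0000

1.0000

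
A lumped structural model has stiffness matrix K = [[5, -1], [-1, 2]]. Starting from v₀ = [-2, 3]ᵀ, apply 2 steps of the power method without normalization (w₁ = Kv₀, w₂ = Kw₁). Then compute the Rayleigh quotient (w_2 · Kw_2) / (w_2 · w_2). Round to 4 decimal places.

5.2773

w1 = Kv₀ = (-13, 8)
w2 = Kw1 = (-73, 29)
Kw2 = (-394, 131)
w2·Kw2 = (-73)·(-394) + 29·131 = 32561; w2·w2 = (-73)·(-73) + 29·29 = 6170
λ ≈ 32561/6170 = 5.2773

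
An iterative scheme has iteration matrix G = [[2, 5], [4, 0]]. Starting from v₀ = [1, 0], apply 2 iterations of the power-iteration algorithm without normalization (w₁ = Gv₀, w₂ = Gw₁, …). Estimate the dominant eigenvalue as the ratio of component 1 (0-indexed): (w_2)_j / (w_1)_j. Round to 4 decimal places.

w1 = Gv₀ = (2·1 + 5·0; 4·1 + 0·0) = (2, 4)
w2 = Gw1 = (2·2 + 5·4; 4·2 + 0·4) = (24, 8)
Ratio at component: 8 / 4 = 2.0000

2.0000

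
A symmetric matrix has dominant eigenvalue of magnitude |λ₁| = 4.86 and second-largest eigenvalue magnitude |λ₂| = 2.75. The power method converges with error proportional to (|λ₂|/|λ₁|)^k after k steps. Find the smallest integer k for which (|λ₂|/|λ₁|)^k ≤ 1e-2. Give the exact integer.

|λ₂/λ₁| = 2.75/4.86 = 0.56584
Need k ≥ ln(1e-2) / ln(0.56584) = -4.6052 / -0.5694 ≈ 8.087
Smallest integer k satisfying the bound: 9

9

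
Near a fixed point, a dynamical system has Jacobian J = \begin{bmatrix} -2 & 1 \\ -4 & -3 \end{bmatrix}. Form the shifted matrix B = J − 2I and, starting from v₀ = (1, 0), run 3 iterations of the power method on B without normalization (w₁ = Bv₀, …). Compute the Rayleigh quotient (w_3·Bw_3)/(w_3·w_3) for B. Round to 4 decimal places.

B = J − 2I has rows (-4, 1); (-4, -5)
w1 = Bv₀ = ((-4)·1 + 1·0; (-4)·1 + (-5)·0) = (-4, -4)
w2 = Bw1 = ((-4)·(-4) + 1·(-4); (-4)·(-4) + (-5)·(-4)) = (12, 36)
w3 = Bw2 = (-12, -228)
Bw3 = (-180, 1188)
w3·Bw3 = -268704; w3·w3 = 52128; μ ≈ -268704/52128 = -5.1547

μ ≈ -5.1547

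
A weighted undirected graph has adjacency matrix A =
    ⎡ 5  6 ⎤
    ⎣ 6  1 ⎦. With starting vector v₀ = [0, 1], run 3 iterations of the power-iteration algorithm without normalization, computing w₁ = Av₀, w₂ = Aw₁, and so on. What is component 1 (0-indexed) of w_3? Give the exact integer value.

w1 = Av₀ = (5·0 + 6·1; 6·0 + 1·1) = (6, 1)
w2 = Aw1 = (5·6 + 6·1; 6·6 + 1·1) = (36, 37)
w3 = Aw2 = (402, 253)
The requested component of w3 is 253.

253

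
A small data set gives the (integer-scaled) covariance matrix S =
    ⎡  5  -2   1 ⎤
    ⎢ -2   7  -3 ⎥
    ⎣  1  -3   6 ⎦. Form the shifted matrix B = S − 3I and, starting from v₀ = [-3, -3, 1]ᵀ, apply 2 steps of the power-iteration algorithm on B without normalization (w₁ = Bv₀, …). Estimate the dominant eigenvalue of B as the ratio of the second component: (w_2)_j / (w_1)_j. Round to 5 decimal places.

B = S − 3I has rows (2, -2, 1); (-2, 4, -3); (1, -3, 3)
w1 = Bv₀ = (2·(-3) + (-2)·(-3) + 1·1; (-2)·(-3) + 4·(-3) + (-3)·1; 1·(-3) + (-3)·(-3) + 3·1) = (1, -9, 9)
w2 = Bw1 = (2·1 + (-2)·(-9) + 1·9; (-2)·1 + 4·(-9) + (-3)·9; 1·1 + (-3)·(-9) + 3·9) = (29, -65, 55)
Ratio: -65/-9 = 7.22222

μ ≈ 7.22222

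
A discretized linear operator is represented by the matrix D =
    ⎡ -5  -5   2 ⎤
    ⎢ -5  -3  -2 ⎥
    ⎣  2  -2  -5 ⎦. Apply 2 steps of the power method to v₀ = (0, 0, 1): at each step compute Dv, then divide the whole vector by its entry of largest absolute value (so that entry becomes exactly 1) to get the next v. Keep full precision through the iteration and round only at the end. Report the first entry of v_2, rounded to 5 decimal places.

Dv0 = (2.000000, -2.000000, -5.000000); divide by -5.000000 → v1 = (-0.400000, 0.400000, 1.000000)
Dv1 = (2.000000, -1.200000, -6.600000); divide by -6.600000 → v2 = (-0.303030, 0.181818, 1.000000)
Requested entry of v2: -10/33 = -0.30303

-0.30303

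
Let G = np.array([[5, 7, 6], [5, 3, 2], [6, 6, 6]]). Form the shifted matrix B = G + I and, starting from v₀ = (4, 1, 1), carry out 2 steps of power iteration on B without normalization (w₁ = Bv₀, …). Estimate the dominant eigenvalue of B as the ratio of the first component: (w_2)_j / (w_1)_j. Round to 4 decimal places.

B = G + I has rows (6, 7, 6); (5, 4, 2); (6, 6, 7)
w1 = Bv₀ = (37, 26, 37)
w2 = Bw1 = (626, 363, 637)
Ratio: 626/37 = 16.9189

16.9189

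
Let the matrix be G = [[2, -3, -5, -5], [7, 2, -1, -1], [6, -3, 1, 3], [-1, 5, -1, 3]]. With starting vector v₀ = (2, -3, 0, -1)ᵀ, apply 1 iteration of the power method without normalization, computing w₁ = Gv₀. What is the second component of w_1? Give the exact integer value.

9

w1 = Gv₀ = (2·2 + (-3)·(-3) + (-5)·0 + (-5)·(-1); 7·2 + 2·(-3) + (-1)·0 + (-1)·(-1); 6·2 + (-3)·(-3) + 1·0 + 3·(-1); (-1)·2 + 5·(-3) + (-1)·0 + 3·(-1)) = (18, 9, 18, -20)
The requested component of w1 is 9.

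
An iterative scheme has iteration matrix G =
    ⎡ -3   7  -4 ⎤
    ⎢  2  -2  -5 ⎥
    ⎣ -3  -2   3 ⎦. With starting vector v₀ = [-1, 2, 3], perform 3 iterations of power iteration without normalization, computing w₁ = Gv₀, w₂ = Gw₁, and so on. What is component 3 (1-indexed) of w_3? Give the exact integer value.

711

w1 = Gv₀ = (5, -21, 8)
w2 = Gw1 = (-194, 12, 51)
w3 = Gw2 = (462, -667, 711)
The requested component of w3 is 711.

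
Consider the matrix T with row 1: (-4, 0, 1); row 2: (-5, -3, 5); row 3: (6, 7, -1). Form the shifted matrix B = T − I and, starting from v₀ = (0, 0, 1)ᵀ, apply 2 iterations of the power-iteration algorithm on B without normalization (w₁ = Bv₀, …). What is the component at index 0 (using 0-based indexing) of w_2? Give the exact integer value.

B = T − I has rows (-5, 0, 1); (-5, -4, 5); (6, 7, -2)
w1 = Bv₀ = ((-5)·0 + 0·0 + 1·1; (-5)·0 + (-4)·0 + 5·1; 6·0 + 7·0 + (-2)·1) = (1, 5, -2)
w2 = Bw1 = ((-5)·1 + 0·5 + 1·(-2); (-5)·1 + (-4)·5 + 5·(-2); 6·1 + 7·5 + (-2)·(-2)) = (-7, -35, 45)
Requested component of w2: -7

-7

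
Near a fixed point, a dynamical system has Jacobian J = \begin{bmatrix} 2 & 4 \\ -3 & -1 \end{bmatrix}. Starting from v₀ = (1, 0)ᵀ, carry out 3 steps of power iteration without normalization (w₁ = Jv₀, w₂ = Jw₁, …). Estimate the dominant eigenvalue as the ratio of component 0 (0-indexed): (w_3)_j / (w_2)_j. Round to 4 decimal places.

λ ≈ 3.5000

w1 = Jv₀ = (2·1 + 4·0; (-3)·1 + (-1)·0) = (2, -3)
w2 = Jw1 = (2·2 + 4·(-3); (-3)·2 + (-1)·(-3)) = (-8, -3)
w3 = Jw2 = (-28, 27)
Ratio at component: -28 / -8 = 3.5000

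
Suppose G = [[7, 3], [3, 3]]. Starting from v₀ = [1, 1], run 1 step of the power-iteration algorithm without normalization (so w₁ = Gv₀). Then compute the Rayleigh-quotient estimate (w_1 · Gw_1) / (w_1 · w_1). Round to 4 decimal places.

8.5882

w1 = Gv₀ = (7·1 + 3·1; 3·1 + 3·1) = (10, 6)
Gw1 = (88, 48)
w1·Gw1 = 10·88 + 6·48 = 1168; w1·w1 = 10·10 + 6·6 = 136
λ ≈ 1168/136 = 8.5882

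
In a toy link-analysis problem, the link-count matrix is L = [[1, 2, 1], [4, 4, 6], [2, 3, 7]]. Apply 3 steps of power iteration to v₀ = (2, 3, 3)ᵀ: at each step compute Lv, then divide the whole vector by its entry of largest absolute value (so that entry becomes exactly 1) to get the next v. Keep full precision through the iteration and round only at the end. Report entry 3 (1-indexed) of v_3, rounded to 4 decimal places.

0.9381

Lv0 = (11.00000, 38.00000, 34.00000); divide by 38.00000 → v1 = (0.28947, 1.00000, 0.89474)
Lv1 = (3.18421, 10.52632, 9.84211); divide by 10.52632 → v2 = (0.30250, 1.00000, 0.93500)
Lv2 = (3.23750, 10.82000, 10.15000); divide by 10.82000 → v3 = (0.29921, 1.00000, 0.93808)
Requested entry of v3: 4060/4328 = 0.9381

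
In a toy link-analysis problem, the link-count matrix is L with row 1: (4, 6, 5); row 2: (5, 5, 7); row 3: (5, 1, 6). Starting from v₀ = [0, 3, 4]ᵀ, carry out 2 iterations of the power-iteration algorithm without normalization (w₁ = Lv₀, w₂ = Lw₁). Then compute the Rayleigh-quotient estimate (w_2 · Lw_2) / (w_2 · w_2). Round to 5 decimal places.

w1 = Lv₀ = (4·0 + 6·3 + 5·4; 5·0 + 5·3 + 7·4; 5·0 + 1·3 + 6·4) = (38, 43, 27)
w2 = Lw1 = (4·38 + 6·43 + 5·27; 5·38 + 5·43 + 7·27; 5·38 + 1·43 + 6·27) = (545, 594, 395)
Lw2 = (7719, 8460, 5689)
w2·Lw2 = 545·7719 + 594·8460 + 395·5689 = 11479250; w2·w2 = 545·545 + 594·594 + 395·395 = 805886
λ ≈ 11479250/805886 = 14.24426

λ ≈ 14.24426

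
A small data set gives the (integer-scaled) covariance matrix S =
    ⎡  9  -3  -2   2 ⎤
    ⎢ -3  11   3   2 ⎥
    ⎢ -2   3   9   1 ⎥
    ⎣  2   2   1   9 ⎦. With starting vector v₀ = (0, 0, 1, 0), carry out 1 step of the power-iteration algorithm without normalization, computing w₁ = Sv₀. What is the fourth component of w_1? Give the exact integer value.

w1 = Sv₀ = (-2, 3, 9, 1)
The requested component of w1 is 1.

1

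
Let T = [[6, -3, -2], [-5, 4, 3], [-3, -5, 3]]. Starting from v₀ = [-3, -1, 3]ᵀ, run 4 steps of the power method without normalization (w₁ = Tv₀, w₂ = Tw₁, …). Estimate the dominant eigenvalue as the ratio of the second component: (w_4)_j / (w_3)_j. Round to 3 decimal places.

w1 = Tv₀ = (6·(-3) + (-3)·(-1) + (-2)·3; (-5)·(-3) + 4·(-1) + 3·3; (-3)·(-3) + (-5)·(-1) + 3·3) = (-21, 20, 23)
w2 = Tw1 = (6·(-21) + (-3)·20 + (-2)·23; (-5)·(-21) + 4·20 + 3·23; (-3)·(-21) + (-5)·20 + 3·23) = (-232, 254, 32)
w3 = Tw2 = (-2218, 2272, -478)
w4 = Tw3 = (-19168, 18744, -6140)
Ratio at component: 18744 / 2272 = 8.250

8.250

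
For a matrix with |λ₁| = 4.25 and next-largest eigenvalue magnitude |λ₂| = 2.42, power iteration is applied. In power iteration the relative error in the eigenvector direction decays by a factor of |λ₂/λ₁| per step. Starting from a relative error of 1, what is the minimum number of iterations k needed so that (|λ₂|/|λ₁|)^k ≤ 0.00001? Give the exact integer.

|λ₂/λ₁| = 2.42/4.25 = 0.56941
Need k ≥ ln(0.00001) / ln(0.56941) = -11.5129 / -0.5632 ≈ 20.444
Smallest integer k satisfying the bound: 21

21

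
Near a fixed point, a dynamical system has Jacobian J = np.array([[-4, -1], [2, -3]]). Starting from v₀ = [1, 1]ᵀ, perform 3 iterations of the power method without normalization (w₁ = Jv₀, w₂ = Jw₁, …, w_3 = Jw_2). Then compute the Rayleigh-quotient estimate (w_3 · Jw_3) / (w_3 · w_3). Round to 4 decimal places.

w1 = Jv₀ = (-5, -1)
w2 = Jw1 = (21, -7)
w3 = Jw2 = (-77, 63)
Jw3 = (245, -343)
w3·Jw3 = (-77)·245 + 63·(-343) = -40474; w3·w3 = (-77)·(-77) + 63·63 = 9898
λ ≈ -40474/9898 = -4.0891

-4.0891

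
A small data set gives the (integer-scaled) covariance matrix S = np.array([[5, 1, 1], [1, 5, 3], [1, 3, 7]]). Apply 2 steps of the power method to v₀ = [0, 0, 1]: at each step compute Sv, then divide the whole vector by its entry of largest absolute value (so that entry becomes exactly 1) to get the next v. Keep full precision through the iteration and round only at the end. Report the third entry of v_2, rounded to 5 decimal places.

1.00000

Sv0 = (1.000000, 3.000000, 7.000000); divide by 7.000000 → v1 = (0.142857, 0.428571, 1.000000)
Sv1 = (2.142857, 5.285714, 8.428571); divide by 8.428571 → v2 = (0.254237, 0.627119, 1.000000)
Requested entry of v2: 59/59 = 1.00000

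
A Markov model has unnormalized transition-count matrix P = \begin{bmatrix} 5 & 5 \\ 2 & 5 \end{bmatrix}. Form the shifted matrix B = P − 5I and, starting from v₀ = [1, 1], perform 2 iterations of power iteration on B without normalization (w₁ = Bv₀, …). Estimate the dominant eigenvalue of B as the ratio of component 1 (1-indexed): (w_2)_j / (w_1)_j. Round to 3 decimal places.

B = P − 5I has rows (0, 5); (2, 0)
w1 = Bv₀ = (0·1 + 5·1; 2·1 + 0·1) = (5, 2)
w2 = Bw1 = (0·5 + 5·2; 2·5 + 0·2) = (10, 10)
Ratio: 10/5 = 2.000

μ ≈ 2.000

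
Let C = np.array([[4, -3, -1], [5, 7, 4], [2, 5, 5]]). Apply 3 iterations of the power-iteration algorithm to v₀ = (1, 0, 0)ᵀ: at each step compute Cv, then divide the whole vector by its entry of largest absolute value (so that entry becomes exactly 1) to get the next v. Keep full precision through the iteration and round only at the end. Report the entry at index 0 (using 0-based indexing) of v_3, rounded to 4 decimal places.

-0.3882

Cv0 = (4.00000, 5.00000, 2.00000); divide by 5.00000 → v1 = (0.80000, 1.00000, 0.40000)
Cv1 = (-0.20000, 12.60000, 8.60000); divide by 12.60000 → v2 = (-0.01587, 1.00000, 0.68254)
Cv2 = (-3.74603, 9.65079, 8.38095); divide by 9.65079 → v3 = (-0.38816, 1.00000, 0.86842)
Requested entry of v3: -236/608 = -0.3882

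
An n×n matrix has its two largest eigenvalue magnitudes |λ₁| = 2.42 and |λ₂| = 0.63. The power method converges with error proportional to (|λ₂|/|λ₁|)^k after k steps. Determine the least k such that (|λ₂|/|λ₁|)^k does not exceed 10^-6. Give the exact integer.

11

|λ₂/λ₁| = 0.63/2.42 = 0.26033
Need k ≥ ln(10^-6) / ln(0.26033) = -13.8155 / -1.3458 ≈ 10.266
Smallest integer k satisfying the bound: 11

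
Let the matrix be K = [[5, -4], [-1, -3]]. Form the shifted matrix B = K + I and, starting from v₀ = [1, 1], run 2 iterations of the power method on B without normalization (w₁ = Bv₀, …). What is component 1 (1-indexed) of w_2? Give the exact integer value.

24

B = K + I has rows (6, -4); (-1, -2)
w1 = Bv₀ = (2, -3)
w2 = Bw1 = (24, 4)
Requested component of w2: 24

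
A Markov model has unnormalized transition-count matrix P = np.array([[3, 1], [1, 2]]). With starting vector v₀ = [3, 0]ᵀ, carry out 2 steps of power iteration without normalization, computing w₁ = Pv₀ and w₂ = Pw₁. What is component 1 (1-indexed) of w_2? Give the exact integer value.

30

w1 = Pv₀ = (3·3 + 1·0; 1·3 + 2·0) = (9, 3)
w2 = Pw1 = (3·9 + 1·3; 1·9 + 2·3) = (30, 15)
The requested component of w2 is 30.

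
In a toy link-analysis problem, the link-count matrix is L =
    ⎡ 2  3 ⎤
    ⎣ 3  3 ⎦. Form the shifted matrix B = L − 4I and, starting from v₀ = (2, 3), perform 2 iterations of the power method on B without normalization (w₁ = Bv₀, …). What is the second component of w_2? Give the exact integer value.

B = L − 4I has rows (-2, 3); (3, -1)
w1 = Bv₀ = (5, 3)
w2 = Bw1 = (-1, 12)
Requested component of w2: 12

12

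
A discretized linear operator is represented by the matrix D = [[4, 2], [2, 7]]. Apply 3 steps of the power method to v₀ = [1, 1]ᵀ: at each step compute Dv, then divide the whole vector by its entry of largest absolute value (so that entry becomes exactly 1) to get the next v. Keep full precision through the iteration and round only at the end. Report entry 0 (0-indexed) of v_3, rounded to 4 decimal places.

Dv0 = (6.00000, 9.00000); divide by 9.00000 → v1 = (0.66667, 1.00000)
Dv1 = (4.66667, 8.33333); divide by 8.33333 → v2 = (0.56000, 1.00000)
Dv2 = (4.24000, 8.12000); divide by 8.12000 → v3 = (0.52217, 1.00000)
Requested entry of v3: 318/609 = 0.5222

0.5222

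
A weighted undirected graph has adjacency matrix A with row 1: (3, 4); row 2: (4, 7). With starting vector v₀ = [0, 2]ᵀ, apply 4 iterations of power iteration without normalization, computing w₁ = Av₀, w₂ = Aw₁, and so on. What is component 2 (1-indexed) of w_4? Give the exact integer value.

w1 = Av₀ = (3·0 + 4·2; 4·0 + 7·2) = (8, 14)
w2 = Aw1 = (3·8 + 4·14; 4·8 + 7·14) = (80, 130)
w3 = Aw2 = (760, 1230)
w4 = Aw3 = (7200, 11650)
The requested component of w4 is 11650.

11650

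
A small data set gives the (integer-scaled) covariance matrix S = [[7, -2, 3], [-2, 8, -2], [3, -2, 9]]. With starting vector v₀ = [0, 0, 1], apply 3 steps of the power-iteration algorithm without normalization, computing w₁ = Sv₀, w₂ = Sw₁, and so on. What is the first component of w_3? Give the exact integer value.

726

w1 = Sv₀ = (7·0 + (-2)·0 + 3·1; (-2)·0 + 8·0 + (-2)·1; 3·0 + (-2)·0 + 9·1) = (3, -2, 9)
w2 = Sw1 = (7·3 + (-2)·(-2) + 3·9; (-2)·3 + 8·(-2) + (-2)·9; 3·3 + (-2)·(-2) + 9·9) = (52, -40, 94)
w3 = Sw2 = (726, -612, 1082)
The requested component of w3 is 726.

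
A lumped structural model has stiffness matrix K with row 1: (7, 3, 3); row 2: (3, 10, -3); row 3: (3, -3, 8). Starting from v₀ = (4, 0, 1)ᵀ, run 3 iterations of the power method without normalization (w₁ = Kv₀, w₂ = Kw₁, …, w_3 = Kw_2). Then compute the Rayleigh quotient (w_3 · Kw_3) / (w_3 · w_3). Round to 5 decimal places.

w1 = Kv₀ = (7·4 + 3·0 + 3·1; 3·4 + 10·0 + (-3)·1; 3·4 + (-3)·0 + 8·1) = (31, 9, 20)
w2 = Kw1 = (7·31 + 3·9 + 3·20; 3·31 + 10·9 + (-3)·20; 3·31 + (-3)·9 + 8·20) = (304, 123, 226)
w3 = Kw2 = (3175, 1464, 2351)
Kw3 = (33670, 17112, 23941)
w3·Kw3 = 3175·33670 + 1464·17112 + 2351·23941 = 188239509; w3·w3 = 3175·3175 + 1464·1464 + 2351·2351 = 17751122
λ ≈ 188239509/17751122 = 10.60437

λ ≈ 10.60437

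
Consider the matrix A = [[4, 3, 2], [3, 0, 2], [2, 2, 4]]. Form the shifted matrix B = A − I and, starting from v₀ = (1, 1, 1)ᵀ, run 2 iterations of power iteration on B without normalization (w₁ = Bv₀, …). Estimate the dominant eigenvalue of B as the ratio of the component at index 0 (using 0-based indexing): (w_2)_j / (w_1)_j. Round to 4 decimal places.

B = A − I has rows (3, 3, 2); (3, -1, 2); (2, 2, 3)
w1 = Bv₀ = (3·1 + 3·1 + 2·1; 3·1 + (-1)·1 + 2·1; 2·1 + 2·1 + 3·1) = (8, 4, 7)
w2 = Bw1 = (3·8 + 3·4 + 2·7; 3·8 + (-1)·4 + 2·7; 2·8 + 2·4 + 3·7) = (50, 34, 45)
Ratio: 50/8 = 6.2500

6.2500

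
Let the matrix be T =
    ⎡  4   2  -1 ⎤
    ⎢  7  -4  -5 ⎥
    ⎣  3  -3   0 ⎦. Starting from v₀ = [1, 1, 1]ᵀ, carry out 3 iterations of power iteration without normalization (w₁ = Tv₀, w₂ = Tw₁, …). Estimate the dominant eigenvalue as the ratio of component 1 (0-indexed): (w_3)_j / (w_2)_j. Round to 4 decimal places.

-3.8372

w1 = Tv₀ = (4·1 + 2·1 + (-1)·1; 7·1 + (-4)·1 + (-5)·1; 3·1 + (-3)·1 + 0·1) = (5, -2, 0)
w2 = Tw1 = (4·5 + 2·(-2) + (-1)·0; 7·5 + (-4)·(-2) + (-5)·0; 3·5 + (-3)·(-2) + 0·0) = (16, 43, 21)
w3 = Tw2 = (129, -165, -81)
Ratio at component: -165 / 43 = -3.8372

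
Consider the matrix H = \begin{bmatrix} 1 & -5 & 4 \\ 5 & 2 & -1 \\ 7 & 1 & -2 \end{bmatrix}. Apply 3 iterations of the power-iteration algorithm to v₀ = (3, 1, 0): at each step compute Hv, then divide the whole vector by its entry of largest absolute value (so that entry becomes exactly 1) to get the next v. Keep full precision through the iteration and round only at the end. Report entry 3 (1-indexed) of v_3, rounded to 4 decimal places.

-0.5260

Hv0 = (-2.00000, 17.00000, 22.00000); divide by 22.00000 → v1 = (-0.09091, 0.77273, 1.00000)
Hv1 = (0.04545, 0.09091, -1.86364); divide by -1.86364 → v2 = (-0.02439, -0.04878, 1.00000)
Hv2 = (4.21951, -1.21951, -2.21951); divide by 4.21951 → v3 = (1.00000, -0.28902, -0.52601)
Requested entry of v3: 91/-173 = -0.5260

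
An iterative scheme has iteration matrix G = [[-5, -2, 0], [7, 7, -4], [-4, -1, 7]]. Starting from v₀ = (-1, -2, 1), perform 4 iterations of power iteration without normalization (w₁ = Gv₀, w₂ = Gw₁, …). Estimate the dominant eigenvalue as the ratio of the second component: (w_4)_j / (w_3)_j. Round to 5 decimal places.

λ ≈ 7.48500

w1 = Gv₀ = ((-5)·(-1) + (-2)·(-2) + 0·1; 7·(-1) + 7·(-2) + (-4)·1; (-4)·(-1) + (-1)·(-2) + 7·1) = (9, -25, 13)
w2 = Gw1 = ((-5)·9 + (-2)·(-25) + 0·13; 7·9 + 7·(-25) + (-4)·13; (-4)·9 + (-1)·(-25) + 7·13) = (5, -164, 80)
w3 = Gw2 = (303, -1433, 704)
w4 = Gw3 = (1351, -10726, 5149)
Ratio at component: -10726 / -1433 = 7.48500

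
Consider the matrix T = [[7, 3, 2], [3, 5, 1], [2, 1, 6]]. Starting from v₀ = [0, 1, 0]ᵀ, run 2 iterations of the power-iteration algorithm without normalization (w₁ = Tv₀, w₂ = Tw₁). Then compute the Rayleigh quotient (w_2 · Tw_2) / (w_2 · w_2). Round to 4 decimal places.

w1 = Tv₀ = (7·0 + 3·1 + 2·0; 3·0 + 5·1 + 1·0; 2·0 + 1·1 + 6·0) = (3, 5, 1)
w2 = Tw1 = (7·3 + 3·5 + 2·1; 3·3 + 5·5 + 1·1; 2·3 + 1·5 + 6·1) = (38, 35, 17)
Tw2 = (405, 306, 213)
w2·Tw2 = 38·405 + 35·306 + 17·213 = 29721; w2·w2 = 38·38 + 35·35 + 17·17 = 2958
λ ≈ 29721/2958 = 10.0477

10.0477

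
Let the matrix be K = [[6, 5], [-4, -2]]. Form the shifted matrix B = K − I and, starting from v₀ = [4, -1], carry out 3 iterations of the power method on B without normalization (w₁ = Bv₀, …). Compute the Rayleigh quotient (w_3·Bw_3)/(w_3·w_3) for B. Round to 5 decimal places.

B = K − I has rows (5, 5); (-4, -3)
w1 = Bv₀ = (5·4 + 5·(-1); (-4)·4 + (-3)·(-1)) = (15, -13)
w2 = Bw1 = (5·15 + 5·(-13); (-4)·15 + (-3)·(-13)) = (10, -21)
w3 = Bw2 = (-55, 23)
Bw3 = (-160, 151)
w3·Bw3 = 12273; w3·w3 = 3554; μ ≈ 12273/3554 = 3.45329

3.45329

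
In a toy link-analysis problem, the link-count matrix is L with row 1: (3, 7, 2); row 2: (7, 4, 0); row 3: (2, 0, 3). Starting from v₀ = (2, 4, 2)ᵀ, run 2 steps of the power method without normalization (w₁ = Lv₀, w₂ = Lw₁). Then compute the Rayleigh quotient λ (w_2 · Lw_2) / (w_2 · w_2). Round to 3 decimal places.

w1 = Lv₀ = (38, 30, 10)
w2 = Lw1 = (344, 386, 106)
Lw2 = (3946, 3952, 1006)
w2·Lw2 = 344·3946 + 386·3952 + 106·1006 = 2989532; w2·w2 = 344·344 + 386·386 + 106·106 = 278568
λ ≈ 2989532/278568 = 10.732

10.732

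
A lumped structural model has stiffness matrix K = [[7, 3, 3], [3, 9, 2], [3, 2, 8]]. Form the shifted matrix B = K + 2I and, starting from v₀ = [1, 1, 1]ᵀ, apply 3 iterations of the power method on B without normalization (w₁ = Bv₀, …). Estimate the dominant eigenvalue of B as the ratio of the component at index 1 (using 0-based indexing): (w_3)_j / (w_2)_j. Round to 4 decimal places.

B = K + 2I has rows (9, 3, 3); (3, 11, 2); (3, 2, 10)
w1 = Bv₀ = (9·1 + 3·1 + 3·1; 3·1 + 11·1 + 2·1; 3·1 + 2·1 + 10·1) = (15, 16, 15)
w2 = Bw1 = (9·15 + 3·16 + 3·15; 3·15 + 11·16 + 2·15; 3·15 + 2·16 + 10·15) = (228, 251, 227)
w3 = Bw2 = (3486, 3899, 3456)
Ratio: 3899/251 = 15.5339

μ ≈ 15.5339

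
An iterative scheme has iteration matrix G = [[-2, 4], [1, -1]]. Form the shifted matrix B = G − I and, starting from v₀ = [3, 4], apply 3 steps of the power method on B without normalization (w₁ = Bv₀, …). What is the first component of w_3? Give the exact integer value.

B = G − I has rows (-3, 4); (1, -2)
w1 = Bv₀ = ((-3)·3 + 4·4; 1·3 + (-2)·4) = (7, -5)
w2 = Bw1 = ((-3)·7 + 4·(-5); 1·7 + (-2)·(-5)) = (-41, 17)
w3 = Bw2 = (191, -75)
Requested component of w3: 191

191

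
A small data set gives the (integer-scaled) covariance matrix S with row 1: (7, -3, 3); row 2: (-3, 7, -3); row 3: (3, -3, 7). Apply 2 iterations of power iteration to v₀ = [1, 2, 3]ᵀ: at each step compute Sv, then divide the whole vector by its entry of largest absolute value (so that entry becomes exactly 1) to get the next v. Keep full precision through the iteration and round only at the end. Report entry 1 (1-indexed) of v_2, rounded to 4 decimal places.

Sv0 = (10.00000, 2.00000, 18.00000); divide by 18.00000 → v1 = (0.55556, 0.11111, 1.00000)
Sv1 = (6.55556, -3.88889, 8.33333); divide by 8.33333 → v2 = (0.78667, -0.46667, 1.00000)
Requested entry of v2: 118/150 = 0.7867

0.7867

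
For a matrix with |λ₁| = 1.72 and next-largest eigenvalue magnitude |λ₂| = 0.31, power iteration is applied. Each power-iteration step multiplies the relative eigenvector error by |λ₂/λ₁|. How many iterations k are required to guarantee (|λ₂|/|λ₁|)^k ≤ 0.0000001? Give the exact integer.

|λ₂/λ₁| = 0.31/1.72 = 0.18023
Need k ≥ ln(0.0000001) / ln(0.18023) = -16.1181 / -1.7135 ≈ 9.406
Smallest integer k satisfying the bound: 10

10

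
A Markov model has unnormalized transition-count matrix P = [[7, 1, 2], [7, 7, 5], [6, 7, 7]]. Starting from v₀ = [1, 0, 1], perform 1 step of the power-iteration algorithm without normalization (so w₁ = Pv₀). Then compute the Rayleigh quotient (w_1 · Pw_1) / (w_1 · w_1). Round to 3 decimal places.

λ ≈ 16.320

w1 = Pv₀ = (9, 12, 13)
Pw1 = (101, 212, 229)
w1·Pw1 = 9·101 + 12·212 + 13·229 = 6430; w1·w1 = 9·9 + 12·12 + 13·13 = 394
λ ≈ 6430/394 = 16.320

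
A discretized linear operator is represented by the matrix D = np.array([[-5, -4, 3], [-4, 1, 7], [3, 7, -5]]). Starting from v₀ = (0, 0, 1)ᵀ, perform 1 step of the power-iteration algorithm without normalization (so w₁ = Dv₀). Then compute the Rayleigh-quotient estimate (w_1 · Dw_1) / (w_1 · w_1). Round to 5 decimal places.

w1 = Dv₀ = (3, 7, -5)
Dw1 = (-58, -40, 83)
w1·Dw1 = 3·(-58) + 7·(-40) + (-5)·83 = -869; w1·w1 = 3·3 + 7·7 + (-5)·(-5) = 83
λ ≈ -869/83 = -10.46988

λ ≈ -10.46988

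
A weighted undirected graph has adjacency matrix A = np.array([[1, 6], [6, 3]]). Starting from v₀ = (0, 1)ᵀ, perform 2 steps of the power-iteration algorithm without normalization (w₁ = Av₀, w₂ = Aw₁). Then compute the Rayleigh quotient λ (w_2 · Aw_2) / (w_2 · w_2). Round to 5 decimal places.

w1 = Av₀ = (1·0 + 6·1; 6·0 + 3·1) = (6, 3)
w2 = Aw1 = (1·6 + 6·3; 6·6 + 3·3) = (24, 45)
Aw2 = (294, 279)
w2·Aw2 = 24·294 + 45·279 = 19611; w2·w2 = 24·24 + 45·45 = 2601
λ ≈ 19611/2601 = 7.53979

λ ≈ 7.53979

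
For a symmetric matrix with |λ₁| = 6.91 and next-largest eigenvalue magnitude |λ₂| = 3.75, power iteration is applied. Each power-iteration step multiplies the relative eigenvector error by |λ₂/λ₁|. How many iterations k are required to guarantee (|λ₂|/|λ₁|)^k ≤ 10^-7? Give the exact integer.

|λ₂/λ₁| = 3.75/6.91 = 0.54269
Need k ≥ ln(10^-7) / ln(0.54269) = -16.1181 / -0.6112 ≈ 26.371
Smallest integer k satisfying the bound: 27

27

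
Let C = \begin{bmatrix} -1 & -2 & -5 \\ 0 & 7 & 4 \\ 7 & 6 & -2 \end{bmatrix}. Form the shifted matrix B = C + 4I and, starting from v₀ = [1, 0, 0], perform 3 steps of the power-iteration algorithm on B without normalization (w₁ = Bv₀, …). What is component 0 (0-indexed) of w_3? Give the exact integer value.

B = C + 4I has rows (3, -2, -5); (0, 11, 4); (7, 6, 2)
w1 = Bv₀ = (3, 0, 7)
w2 = Bw1 = (-26, 28, 35)
w3 = Bw2 = (-309, 448, 56)
Requested component of w3: -309

-309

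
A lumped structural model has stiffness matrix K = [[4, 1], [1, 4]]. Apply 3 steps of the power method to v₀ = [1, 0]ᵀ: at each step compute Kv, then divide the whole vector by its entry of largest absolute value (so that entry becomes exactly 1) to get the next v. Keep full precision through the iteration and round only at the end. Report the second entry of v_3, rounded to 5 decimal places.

0.64474

Kv0 = (4.000000, 1.000000); divide by 4.000000 → v1 = (1.000000, 0.250000)
Kv1 = (4.250000, 2.000000); divide by 4.250000 → v2 = (1.000000, 0.470588)
Kv2 = (4.470588, 2.882353); divide by 4.470588 → v3 = (1.000000, 0.644737)
Requested entry of v3: 49/76 = 0.64474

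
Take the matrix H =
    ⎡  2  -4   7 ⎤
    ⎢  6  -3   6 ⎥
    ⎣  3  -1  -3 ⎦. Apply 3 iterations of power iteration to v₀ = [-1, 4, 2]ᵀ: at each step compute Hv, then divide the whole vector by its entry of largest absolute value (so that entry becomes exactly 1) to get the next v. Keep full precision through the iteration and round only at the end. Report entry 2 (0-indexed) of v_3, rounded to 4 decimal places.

Hv0 = (-4.00000, -6.00000, -13.00000); divide by -13.00000 → v1 = (0.30769, 0.46154, 1.00000)
Hv1 = (5.76923, 6.46154, -2.53846); divide by 6.46154 → v2 = (0.89286, 1.00000, -0.39286)
Hv2 = (-4.96429, 0.00000, 2.85714); divide by -4.96429 → v3 = (1.00000, 0.00000, -0.57554)
Requested entry of v3: -240/417 = -0.5755

-0.5755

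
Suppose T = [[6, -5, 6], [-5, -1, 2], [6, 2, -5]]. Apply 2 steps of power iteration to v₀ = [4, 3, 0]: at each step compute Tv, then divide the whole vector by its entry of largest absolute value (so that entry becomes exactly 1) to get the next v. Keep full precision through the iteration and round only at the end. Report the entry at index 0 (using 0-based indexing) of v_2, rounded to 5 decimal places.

1.00000

Tv0 = (9.000000, -23.000000, 30.000000); divide by 30.000000 → v1 = (0.300000, -0.766667, 1.000000)
Tv1 = (11.633333, 1.266667, -4.733333); divide by 11.633333 → v2 = (1.000000, 0.108883, -0.406877)
Requested entry of v2: 349/349 = 1.00000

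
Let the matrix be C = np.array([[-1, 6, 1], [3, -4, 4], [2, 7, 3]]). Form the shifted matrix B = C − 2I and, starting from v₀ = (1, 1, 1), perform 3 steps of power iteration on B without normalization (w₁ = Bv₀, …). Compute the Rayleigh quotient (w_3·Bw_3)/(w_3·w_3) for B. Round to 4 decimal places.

-4.4202

B = C − 2I has rows (-3, 6, 1); (3, -6, 4); (2, 7, 1)
w1 = Bv₀ = (4, 1, 10)
w2 = Bw1 = (4, 46, 25)
w3 = Bw2 = (289, -164, 355)
Bw3 = (-1496, 3271, -215)
w3·Bw3 = -1045113; w3·w3 = 236442; μ ≈ -1045113/236442 = -4.4202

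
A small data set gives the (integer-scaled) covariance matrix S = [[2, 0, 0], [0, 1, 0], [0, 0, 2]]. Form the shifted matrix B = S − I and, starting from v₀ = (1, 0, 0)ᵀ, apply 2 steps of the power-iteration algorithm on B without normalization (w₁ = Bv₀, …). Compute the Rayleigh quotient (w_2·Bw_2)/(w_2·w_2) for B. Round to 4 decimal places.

μ ≈ 1.0000

B = S − I has rows (1, 0, 0); (0, 0, 0); (0, 0, 1)
w1 = Bv₀ = (1, 0, 0)
w2 = Bw1 = (1, 0, 0)
Bw2 = (1, 0, 0)
w2·Bw2 = 1; w2·w2 = 1; μ ≈ 1/1 = 1.0000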